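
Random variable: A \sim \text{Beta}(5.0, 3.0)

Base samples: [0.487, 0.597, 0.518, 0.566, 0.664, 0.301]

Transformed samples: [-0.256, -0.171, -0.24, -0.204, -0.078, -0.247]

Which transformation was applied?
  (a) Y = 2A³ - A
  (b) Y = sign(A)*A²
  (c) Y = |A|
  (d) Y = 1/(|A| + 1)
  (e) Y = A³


Checking option (a) Y = 2A³ - A:
  A = 0.487 -> Y = -0.256 ✓
  A = 0.597 -> Y = -0.171 ✓
  A = 0.518 -> Y = -0.24 ✓
All samples match this transformation.

(a) 2A³ - A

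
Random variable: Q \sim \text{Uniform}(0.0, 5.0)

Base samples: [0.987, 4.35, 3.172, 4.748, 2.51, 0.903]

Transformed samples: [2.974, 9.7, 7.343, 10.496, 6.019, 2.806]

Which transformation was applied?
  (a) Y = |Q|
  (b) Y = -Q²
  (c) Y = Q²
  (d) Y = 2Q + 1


Checking option (d) Y = 2Q + 1:
  Q = 0.987 -> Y = 2.974 ✓
  Q = 4.35 -> Y = 9.7 ✓
  Q = 3.172 -> Y = 7.343 ✓
All samples match this transformation.

(d) 2Q + 1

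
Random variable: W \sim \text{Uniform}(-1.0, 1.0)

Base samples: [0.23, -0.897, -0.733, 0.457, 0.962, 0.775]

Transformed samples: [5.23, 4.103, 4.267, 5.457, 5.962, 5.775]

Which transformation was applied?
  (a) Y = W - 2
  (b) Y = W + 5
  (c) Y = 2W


Checking option (b) Y = W + 5:
  W = 0.23 -> Y = 5.23 ✓
  W = -0.897 -> Y = 4.103 ✓
  W = -0.733 -> Y = 4.267 ✓
All samples match this transformation.

(b) W + 5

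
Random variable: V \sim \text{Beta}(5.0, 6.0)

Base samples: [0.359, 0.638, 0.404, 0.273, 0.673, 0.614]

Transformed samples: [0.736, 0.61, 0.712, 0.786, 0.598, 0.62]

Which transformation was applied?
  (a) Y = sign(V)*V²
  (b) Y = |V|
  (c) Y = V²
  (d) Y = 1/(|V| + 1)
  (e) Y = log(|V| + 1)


Checking option (d) Y = 1/(|V| + 1):
  V = 0.359 -> Y = 0.736 ✓
  V = 0.638 -> Y = 0.61 ✓
  V = 0.404 -> Y = 0.712 ✓
All samples match this transformation.

(d) 1/(|V| + 1)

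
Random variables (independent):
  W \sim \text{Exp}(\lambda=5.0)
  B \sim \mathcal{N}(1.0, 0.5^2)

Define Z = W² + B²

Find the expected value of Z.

E[Z] = E[W²] + E[B²]
E[W²] = Var(W) + E[W]² = 0.04 + 0.04 = 0.08
E[B²] = Var(B) + E[B]² = 0.25 + 1 = 1.25
E[Z] = 0.08 + 1.25 = 1.33

1.33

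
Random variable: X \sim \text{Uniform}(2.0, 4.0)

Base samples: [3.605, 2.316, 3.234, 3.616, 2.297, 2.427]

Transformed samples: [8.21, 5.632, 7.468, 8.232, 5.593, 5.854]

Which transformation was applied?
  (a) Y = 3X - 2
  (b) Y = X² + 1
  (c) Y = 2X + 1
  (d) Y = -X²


Checking option (c) Y = 2X + 1:
  X = 3.605 -> Y = 8.21 ✓
  X = 2.316 -> Y = 5.632 ✓
  X = 3.234 -> Y = 7.468 ✓
All samples match this transformation.

(c) 2X + 1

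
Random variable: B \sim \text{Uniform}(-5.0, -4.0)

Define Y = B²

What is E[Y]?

E[B²] = Var(B) + (E[B])² = 0.083333333 + 20.25 = 20.333333

20.333333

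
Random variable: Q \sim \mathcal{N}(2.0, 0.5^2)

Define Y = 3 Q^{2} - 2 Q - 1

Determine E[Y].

E[Y] = 3*E[Q²] - 2*E[Q] - 1
E[Q] = 2
E[Q²] = Var(Q) + (E[Q])² = 0.25 + 4 = 4.25
E[Y] = 3*4.25 - 2*2 - 1 = 7.75

7.75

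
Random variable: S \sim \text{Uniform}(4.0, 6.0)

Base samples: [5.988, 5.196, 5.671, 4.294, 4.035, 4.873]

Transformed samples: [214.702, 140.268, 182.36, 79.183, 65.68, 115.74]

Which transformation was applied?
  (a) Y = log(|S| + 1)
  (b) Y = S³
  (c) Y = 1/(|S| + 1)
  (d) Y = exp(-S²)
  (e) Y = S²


Checking option (b) Y = S³:
  S = 5.988 -> Y = 214.702 ✓
  S = 5.196 -> Y = 140.268 ✓
  S = 5.671 -> Y = 182.36 ✓
All samples match this transformation.

(b) S³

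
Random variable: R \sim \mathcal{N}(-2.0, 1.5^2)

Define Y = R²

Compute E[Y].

E[R²] = Var(R) + (E[R])² = 2.25 + 4 = 6.25

6.25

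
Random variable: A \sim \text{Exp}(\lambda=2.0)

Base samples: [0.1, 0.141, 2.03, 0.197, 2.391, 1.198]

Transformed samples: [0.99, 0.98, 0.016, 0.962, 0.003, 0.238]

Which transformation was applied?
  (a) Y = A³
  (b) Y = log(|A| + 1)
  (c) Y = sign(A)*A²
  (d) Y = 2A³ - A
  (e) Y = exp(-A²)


Checking option (e) Y = exp(-A²):
  A = 0.1 -> Y = 0.99 ✓
  A = 0.141 -> Y = 0.98 ✓
  A = 2.03 -> Y = 0.016 ✓
All samples match this transformation.

(e) exp(-A²)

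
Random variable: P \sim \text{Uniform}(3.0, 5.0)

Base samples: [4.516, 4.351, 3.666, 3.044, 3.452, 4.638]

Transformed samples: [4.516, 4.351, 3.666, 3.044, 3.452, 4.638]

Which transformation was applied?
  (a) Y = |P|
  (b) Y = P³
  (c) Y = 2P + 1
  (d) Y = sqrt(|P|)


Checking option (a) Y = |P|:
  P = 4.516 -> Y = 4.516 ✓
  P = 4.351 -> Y = 4.351 ✓
  P = 3.666 -> Y = 3.666 ✓
All samples match this transformation.

(a) |P|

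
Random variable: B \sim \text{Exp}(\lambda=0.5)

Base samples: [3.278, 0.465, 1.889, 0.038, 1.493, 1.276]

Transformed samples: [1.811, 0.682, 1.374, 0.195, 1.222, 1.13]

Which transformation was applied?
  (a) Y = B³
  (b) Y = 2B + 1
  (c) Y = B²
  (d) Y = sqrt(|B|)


Checking option (d) Y = sqrt(|B|):
  B = 3.278 -> Y = 1.811 ✓
  B = 0.465 -> Y = 0.682 ✓
  B = 1.889 -> Y = 1.374 ✓
All samples match this transformation.

(d) sqrt(|B|)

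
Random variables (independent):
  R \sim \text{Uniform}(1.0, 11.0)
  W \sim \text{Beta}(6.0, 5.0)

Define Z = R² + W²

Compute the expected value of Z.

E[Z] = E[R²] + E[W²]
E[R²] = Var(R) + E[R]² = 8.3333333 + 36 = 44.333333
E[W²] = Var(W) + E[W]² = 0.020661157 + 0.29752066 = 0.31818182
E[Z] = 44.333333 + 0.31818182 = 44.651515

44.651515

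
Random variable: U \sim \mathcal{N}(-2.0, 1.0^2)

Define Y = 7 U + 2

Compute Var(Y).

For Y = aU + b: Var(Y) = a² * Var(U)
Var(U) = 1.0^2 = 1
Var(Y) = 7² * 1 = 49 * 1 = 49

49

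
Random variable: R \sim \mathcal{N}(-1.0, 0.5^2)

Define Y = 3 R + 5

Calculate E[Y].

For Y = 3R + 5:
E[Y] = 3 * E[R] + 5
E[R] = -1.0 = -1
E[Y] = 3 * (-1) + 5 = 2

2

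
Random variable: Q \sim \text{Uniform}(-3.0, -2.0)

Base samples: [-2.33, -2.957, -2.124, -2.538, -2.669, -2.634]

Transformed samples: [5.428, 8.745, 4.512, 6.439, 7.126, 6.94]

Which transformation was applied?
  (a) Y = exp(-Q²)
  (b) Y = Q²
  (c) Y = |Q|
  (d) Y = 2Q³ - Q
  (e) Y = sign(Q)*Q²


Checking option (b) Y = Q²:
  Q = -2.33 -> Y = 5.428 ✓
  Q = -2.957 -> Y = 8.745 ✓
  Q = -2.124 -> Y = 4.512 ✓
All samples match this transformation.

(b) Q²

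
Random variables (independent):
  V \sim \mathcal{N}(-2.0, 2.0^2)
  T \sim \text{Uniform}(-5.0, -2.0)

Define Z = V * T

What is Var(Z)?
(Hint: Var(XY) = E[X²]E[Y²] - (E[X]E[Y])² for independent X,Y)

Var(XY) = E[X²]E[Y²] - (E[X]E[Y])²
E[V] = -2, Var(V) = 4
E[T] = -3.5, Var(T) = 0.75
E[V²] = 4 + (-2)² = 8
E[T²] = 0.75 + (-3.5)² = 13
Var(Z) = 8*13 - (-2*(-3.5))²
= 104 - 49 = 55

55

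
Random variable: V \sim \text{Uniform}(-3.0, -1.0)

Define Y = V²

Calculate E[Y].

E[V²] = Var(V) + (E[V])² = 0.33333333 + 4 = 4.3333333

4.3333333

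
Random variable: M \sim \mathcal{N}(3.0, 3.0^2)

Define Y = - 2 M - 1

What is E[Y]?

For Y = -2M - 1:
E[Y] = -2 * E[M] - 1
E[M] = 3.0 = 3
E[Y] = -2 * 3 - 1 = -7

-7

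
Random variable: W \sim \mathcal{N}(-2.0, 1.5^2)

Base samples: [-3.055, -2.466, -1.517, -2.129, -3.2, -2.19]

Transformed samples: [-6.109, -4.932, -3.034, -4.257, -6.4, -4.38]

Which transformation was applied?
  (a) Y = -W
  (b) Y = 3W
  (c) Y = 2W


Checking option (c) Y = 2W:
  W = -3.055 -> Y = -6.109 ✓
  W = -2.466 -> Y = -4.932 ✓
  W = -1.517 -> Y = -3.034 ✓
All samples match this transformation.

(c) 2W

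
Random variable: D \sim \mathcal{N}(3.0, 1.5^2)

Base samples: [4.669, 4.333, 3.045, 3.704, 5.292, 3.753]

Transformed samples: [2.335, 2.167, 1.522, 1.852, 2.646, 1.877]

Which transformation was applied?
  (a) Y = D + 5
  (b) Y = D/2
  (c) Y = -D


Checking option (b) Y = D/2:
  D = 4.669 -> Y = 2.335 ✓
  D = 4.333 -> Y = 2.167 ✓
  D = 3.045 -> Y = 1.522 ✓
All samples match this transformation.

(b) D/2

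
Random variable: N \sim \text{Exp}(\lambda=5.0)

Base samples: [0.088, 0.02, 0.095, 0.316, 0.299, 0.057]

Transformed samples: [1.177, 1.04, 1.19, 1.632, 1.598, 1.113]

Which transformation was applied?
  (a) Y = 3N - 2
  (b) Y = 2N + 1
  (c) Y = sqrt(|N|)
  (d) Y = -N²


Checking option (b) Y = 2N + 1:
  N = 0.088 -> Y = 1.177 ✓
  N = 0.02 -> Y = 1.04 ✓
  N = 0.095 -> Y = 1.19 ✓
All samples match this transformation.

(b) 2N + 1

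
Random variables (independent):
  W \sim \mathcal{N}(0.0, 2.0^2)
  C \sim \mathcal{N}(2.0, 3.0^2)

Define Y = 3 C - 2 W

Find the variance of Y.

For independent RVs: Var(aX + bY) = a²Var(X) + b²Var(Y)
Var(W) = 4
Var(C) = 9
Var(Y) = (-2)²*4 + 3²*9
= 4*4 + 9*9 = 97

97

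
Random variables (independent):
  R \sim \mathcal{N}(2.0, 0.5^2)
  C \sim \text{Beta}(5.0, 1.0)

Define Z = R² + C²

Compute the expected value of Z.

E[Z] = E[R²] + E[C²]
E[R²] = Var(R) + E[R]² = 0.25 + 4 = 4.25
E[C²] = Var(C) + E[C]² = 0.01984127 + 0.69444444 = 0.71428571
E[Z] = 4.25 + 0.71428571 = 4.9642857

4.9642857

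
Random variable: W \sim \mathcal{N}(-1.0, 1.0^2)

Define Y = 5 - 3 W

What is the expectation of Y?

For Y = -3W + 5:
E[Y] = -3 * E[W] + 5
E[W] = -1.0 = -1
E[Y] = -3 * (-1) + 5 = 8

8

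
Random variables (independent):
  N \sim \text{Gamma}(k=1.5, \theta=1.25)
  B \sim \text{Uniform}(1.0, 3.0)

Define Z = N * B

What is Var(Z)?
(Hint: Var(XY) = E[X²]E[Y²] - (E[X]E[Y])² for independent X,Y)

Var(XY) = E[X²]E[Y²] - (E[X]E[Y])²
E[N] = 1.875, Var(N) = 2.34375
E[B] = 2, Var(B) = 0.33333333
E[N²] = 2.34375 + 1.875² = 5.859375
E[B²] = 0.33333333 + 2² = 4.3333333
Var(Z) = 5.859375*4.3333333 - (1.875*2)²
= 25.390625 - 14.0625 = 11.328125

11.328125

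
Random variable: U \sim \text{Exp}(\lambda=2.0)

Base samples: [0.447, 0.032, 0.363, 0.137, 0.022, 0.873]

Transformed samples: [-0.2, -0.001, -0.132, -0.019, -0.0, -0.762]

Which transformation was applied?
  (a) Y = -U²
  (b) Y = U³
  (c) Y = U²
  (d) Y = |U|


Checking option (a) Y = -U²:
  U = 0.447 -> Y = -0.2 ✓
  U = 0.032 -> Y = -0.001 ✓
  U = 0.363 -> Y = -0.132 ✓
All samples match this transformation.

(a) -U²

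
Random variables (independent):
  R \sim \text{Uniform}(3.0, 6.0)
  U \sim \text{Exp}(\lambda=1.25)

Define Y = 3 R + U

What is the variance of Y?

For independent RVs: Var(aX + bY) = a²Var(X) + b²Var(Y)
Var(R) = 0.75
Var(U) = 0.64
Var(Y) = 3²*0.75 + 1²*0.64
= 9*0.75 + 1*0.64 = 7.39

7.39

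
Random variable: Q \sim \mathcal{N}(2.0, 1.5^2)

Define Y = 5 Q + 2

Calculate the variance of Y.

For Y = aQ + b: Var(Y) = a² * Var(Q)
Var(Q) = 1.5^2 = 2.25
Var(Y) = 5² * 2.25 = 25 * 2.25 = 56.25

56.25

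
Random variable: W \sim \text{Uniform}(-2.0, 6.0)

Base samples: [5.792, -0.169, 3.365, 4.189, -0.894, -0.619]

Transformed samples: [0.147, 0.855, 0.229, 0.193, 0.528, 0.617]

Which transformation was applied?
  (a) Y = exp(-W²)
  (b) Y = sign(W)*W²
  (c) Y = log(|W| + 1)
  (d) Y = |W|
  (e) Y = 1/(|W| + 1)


Checking option (e) Y = 1/(|W| + 1):
  W = 5.792 -> Y = 0.147 ✓
  W = -0.169 -> Y = 0.855 ✓
  W = 3.365 -> Y = 0.229 ✓
All samples match this transformation.

(e) 1/(|W| + 1)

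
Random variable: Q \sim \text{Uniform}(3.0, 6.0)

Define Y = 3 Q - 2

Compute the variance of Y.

For Y = aQ + b: Var(Y) = a² * Var(Q)
Var(Q) = (6 - 3)^2/12 = 0.75
Var(Y) = 3² * 0.75 = 9 * 0.75 = 6.75

6.75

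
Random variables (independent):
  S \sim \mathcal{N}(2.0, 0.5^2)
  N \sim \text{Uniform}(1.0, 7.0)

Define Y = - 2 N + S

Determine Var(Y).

For independent RVs: Var(aX + bY) = a²Var(X) + b²Var(Y)
Var(S) = 0.25
Var(N) = 3
Var(Y) = 1²*0.25 + (-2)²*3
= 1*0.25 + 4*3 = 12.25

12.25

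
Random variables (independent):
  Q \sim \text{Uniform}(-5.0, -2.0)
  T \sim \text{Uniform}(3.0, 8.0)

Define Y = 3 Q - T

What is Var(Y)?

For independent RVs: Var(aX + bY) = a²Var(X) + b²Var(Y)
Var(Q) = 0.75
Var(T) = 2.0833333
Var(Y) = 3²*0.75 + (-1)²*2.0833333
= 9*0.75 + 1*2.0833333 = 8.8333333

8.8333333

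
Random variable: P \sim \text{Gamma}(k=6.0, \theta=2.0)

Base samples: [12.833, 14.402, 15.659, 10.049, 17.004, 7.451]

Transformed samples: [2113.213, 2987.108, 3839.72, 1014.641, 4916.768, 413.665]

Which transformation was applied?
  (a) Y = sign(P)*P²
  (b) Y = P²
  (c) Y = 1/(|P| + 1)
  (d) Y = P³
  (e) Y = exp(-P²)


Checking option (d) Y = P³:
  P = 12.833 -> Y = 2113.213 ✓
  P = 14.402 -> Y = 2987.108 ✓
  P = 15.659 -> Y = 3839.72 ✓
All samples match this transformation.

(d) P³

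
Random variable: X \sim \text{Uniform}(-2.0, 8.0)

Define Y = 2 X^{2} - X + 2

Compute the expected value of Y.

E[Y] = 2*E[X²] - 1*E[X] + 2
E[X] = 3
E[X²] = Var(X) + (E[X])² = 8.3333333 + 9 = 17.333333
E[Y] = 2*17.333333 - 1*3 + 2 = 33.666667

33.666667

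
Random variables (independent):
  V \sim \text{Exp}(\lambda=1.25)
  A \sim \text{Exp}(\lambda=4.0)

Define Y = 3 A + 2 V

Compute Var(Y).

For independent RVs: Var(aX + bY) = a²Var(X) + b²Var(Y)
Var(V) = 0.64
Var(A) = 0.0625
Var(Y) = 2²*0.64 + 3²*0.0625
= 4*0.64 + 9*0.0625 = 3.1225

3.1225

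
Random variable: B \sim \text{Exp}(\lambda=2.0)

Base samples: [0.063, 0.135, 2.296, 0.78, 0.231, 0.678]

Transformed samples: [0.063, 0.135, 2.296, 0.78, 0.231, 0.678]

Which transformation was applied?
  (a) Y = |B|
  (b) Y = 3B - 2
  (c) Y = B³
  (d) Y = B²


Checking option (a) Y = |B|:
  B = 0.063 -> Y = 0.063 ✓
  B = 0.135 -> Y = 0.135 ✓
  B = 2.296 -> Y = 2.296 ✓
All samples match this transformation.

(a) |B|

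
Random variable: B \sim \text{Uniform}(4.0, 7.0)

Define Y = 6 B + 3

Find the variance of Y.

For Y = aB + b: Var(Y) = a² * Var(B)
Var(B) = (7 - 4)^2/12 = 0.75
Var(Y) = 6² * 0.75 = 36 * 0.75 = 27

27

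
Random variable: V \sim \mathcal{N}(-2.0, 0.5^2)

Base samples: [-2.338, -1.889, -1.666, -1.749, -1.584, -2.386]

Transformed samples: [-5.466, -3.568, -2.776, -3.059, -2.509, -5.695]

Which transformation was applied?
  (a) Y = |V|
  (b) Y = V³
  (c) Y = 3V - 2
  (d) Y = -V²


Checking option (d) Y = -V²:
  V = -2.338 -> Y = -5.466 ✓
  V = -1.889 -> Y = -3.568 ✓
  V = -1.666 -> Y = -2.776 ✓
All samples match this transformation.

(d) -V²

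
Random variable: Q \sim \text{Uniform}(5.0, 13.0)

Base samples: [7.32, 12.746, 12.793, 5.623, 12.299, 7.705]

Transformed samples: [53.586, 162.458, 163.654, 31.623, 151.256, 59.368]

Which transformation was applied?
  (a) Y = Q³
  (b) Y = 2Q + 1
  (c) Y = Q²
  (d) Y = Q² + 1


Checking option (c) Y = Q²:
  Q = 7.32 -> Y = 53.586 ✓
  Q = 12.746 -> Y = 162.458 ✓
  Q = 12.793 -> Y = 163.654 ✓
All samples match this transformation.

(c) Q²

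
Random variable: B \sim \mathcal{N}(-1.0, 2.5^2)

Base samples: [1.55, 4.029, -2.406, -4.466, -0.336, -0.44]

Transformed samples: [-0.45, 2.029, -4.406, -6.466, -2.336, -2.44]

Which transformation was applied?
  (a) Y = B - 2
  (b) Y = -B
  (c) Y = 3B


Checking option (a) Y = B - 2:
  B = 1.55 -> Y = -0.45 ✓
  B = 4.029 -> Y = 2.029 ✓
  B = -2.406 -> Y = -4.406 ✓
All samples match this transformation.

(a) B - 2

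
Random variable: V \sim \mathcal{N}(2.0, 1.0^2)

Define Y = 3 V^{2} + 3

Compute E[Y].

E[Y] = 3*E[V²] + 3
E[V] = 2
E[V²] = Var(V) + (E[V])² = 1 + 4 = 5
E[Y] = 3*5 + 3 = 18

18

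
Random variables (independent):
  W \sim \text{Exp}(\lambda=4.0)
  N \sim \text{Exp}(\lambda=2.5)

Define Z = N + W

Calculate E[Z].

E[Z] = 1*E[W] + 1*E[N]
E[W] = 0.25
E[N] = 0.4
E[Z] = 1*0.25 + 1*0.4 = 0.65

0.65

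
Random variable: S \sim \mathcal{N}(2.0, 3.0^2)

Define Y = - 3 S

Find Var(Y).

For Y = aS + b: Var(Y) = a² * Var(S)
Var(S) = 3.0^2 = 9
Var(Y) = (-3)² * 9 = 9 * 9 = 81

81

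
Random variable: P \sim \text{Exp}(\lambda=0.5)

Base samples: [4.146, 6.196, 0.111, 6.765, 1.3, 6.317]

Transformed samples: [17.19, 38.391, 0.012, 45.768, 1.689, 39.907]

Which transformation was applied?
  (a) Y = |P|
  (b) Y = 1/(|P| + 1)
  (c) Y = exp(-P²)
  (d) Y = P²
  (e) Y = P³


Checking option (d) Y = P²:
  P = 4.146 -> Y = 17.19 ✓
  P = 6.196 -> Y = 38.391 ✓
  P = 0.111 -> Y = 0.012 ✓
All samples match this transformation.

(d) P²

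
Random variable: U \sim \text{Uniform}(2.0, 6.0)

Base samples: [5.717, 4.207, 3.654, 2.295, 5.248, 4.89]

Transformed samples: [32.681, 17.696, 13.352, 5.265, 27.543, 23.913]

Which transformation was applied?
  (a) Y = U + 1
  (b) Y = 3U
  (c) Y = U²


Checking option (c) Y = U²:
  U = 5.717 -> Y = 32.681 ✓
  U = 4.207 -> Y = 17.696 ✓
  U = 3.654 -> Y = 13.352 ✓
All samples match this transformation.

(c) U²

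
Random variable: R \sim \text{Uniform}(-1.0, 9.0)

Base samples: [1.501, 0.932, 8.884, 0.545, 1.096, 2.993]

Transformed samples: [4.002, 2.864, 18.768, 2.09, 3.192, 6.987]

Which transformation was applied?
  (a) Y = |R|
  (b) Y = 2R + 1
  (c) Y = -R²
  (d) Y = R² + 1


Checking option (b) Y = 2R + 1:
  R = 1.501 -> Y = 4.002 ✓
  R = 0.932 -> Y = 2.864 ✓
  R = 8.884 -> Y = 18.768 ✓
All samples match this transformation.

(b) 2R + 1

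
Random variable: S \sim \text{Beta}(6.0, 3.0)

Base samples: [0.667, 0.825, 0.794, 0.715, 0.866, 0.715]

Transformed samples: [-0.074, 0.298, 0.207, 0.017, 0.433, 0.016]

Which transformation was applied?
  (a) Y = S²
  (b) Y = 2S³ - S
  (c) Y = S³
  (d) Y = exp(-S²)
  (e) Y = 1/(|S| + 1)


Checking option (b) Y = 2S³ - S:
  S = 0.667 -> Y = -0.074 ✓
  S = 0.825 -> Y = 0.298 ✓
  S = 0.794 -> Y = 0.207 ✓
All samples match this transformation.

(b) 2S³ - S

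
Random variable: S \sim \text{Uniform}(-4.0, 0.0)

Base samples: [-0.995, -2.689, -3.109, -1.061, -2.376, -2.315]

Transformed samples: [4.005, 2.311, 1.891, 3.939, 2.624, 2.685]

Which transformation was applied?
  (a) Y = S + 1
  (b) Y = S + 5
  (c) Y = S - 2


Checking option (b) Y = S + 5:
  S = -0.995 -> Y = 4.005 ✓
  S = -2.689 -> Y = 2.311 ✓
  S = -3.109 -> Y = 1.891 ✓
All samples match this transformation.

(b) S + 5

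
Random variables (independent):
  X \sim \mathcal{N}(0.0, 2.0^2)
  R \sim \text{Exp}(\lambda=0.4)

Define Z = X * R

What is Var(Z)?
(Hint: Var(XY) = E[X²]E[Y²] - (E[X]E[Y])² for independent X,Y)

Var(XY) = E[X²]E[Y²] - (E[X]E[Y])²
E[X] = 0, Var(X) = 4
E[R] = 2.5, Var(R) = 6.25
E[X²] = 4 + 0² = 4
E[R²] = 6.25 + 2.5² = 12.5
Var(Z) = 4*12.5 - (0*2.5)²
= 50 - 0 = 50

50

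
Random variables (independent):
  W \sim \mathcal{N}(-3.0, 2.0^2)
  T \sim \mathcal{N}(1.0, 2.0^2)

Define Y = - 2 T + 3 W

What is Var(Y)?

For independent RVs: Var(aX + bY) = a²Var(X) + b²Var(Y)
Var(W) = 4
Var(T) = 4
Var(Y) = 3²*4 + (-2)²*4
= 9*4 + 4*4 = 52

52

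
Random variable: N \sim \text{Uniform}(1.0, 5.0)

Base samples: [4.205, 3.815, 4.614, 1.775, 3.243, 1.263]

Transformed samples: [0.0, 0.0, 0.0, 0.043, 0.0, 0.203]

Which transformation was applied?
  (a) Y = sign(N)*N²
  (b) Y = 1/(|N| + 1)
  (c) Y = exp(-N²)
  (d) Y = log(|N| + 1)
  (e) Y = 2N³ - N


Checking option (c) Y = exp(-N²):
  N = 4.205 -> Y = 0.0 ✓
  N = 3.815 -> Y = 0.0 ✓
  N = 4.614 -> Y = 0.0 ✓
All samples match this transformation.

(c) exp(-N²)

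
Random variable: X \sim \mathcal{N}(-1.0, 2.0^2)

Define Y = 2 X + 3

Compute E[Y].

For Y = 2X + 3:
E[Y] = 2 * E[X] + 3
E[X] = -1.0 = -1
E[Y] = 2 * (-1) + 3 = 1

1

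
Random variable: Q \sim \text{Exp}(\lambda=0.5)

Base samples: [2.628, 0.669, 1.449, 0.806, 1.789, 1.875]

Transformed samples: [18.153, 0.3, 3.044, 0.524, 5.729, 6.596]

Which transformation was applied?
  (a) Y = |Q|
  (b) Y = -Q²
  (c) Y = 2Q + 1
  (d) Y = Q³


Checking option (d) Y = Q³:
  Q = 2.628 -> Y = 18.153 ✓
  Q = 0.669 -> Y = 0.3 ✓
  Q = 1.449 -> Y = 3.044 ✓
All samples match this transformation.

(d) Q³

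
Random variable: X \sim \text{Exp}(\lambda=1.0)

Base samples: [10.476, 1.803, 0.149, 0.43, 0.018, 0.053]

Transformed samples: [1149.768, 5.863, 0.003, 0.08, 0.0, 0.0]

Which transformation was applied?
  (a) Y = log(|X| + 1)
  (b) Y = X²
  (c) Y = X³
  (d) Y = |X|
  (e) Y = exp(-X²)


Checking option (c) Y = X³:
  X = 10.476 -> Y = 1149.768 ✓
  X = 1.803 -> Y = 5.863 ✓
  X = 0.149 -> Y = 0.003 ✓
All samples match this transformation.

(c) X³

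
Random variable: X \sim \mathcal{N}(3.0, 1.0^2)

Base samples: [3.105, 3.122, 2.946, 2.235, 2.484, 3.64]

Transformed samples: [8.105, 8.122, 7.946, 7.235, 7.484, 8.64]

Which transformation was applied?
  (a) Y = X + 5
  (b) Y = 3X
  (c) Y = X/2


Checking option (a) Y = X + 5:
  X = 3.105 -> Y = 8.105 ✓
  X = 3.122 -> Y = 8.122 ✓
  X = 2.946 -> Y = 7.946 ✓
All samples match this transformation.

(a) X + 5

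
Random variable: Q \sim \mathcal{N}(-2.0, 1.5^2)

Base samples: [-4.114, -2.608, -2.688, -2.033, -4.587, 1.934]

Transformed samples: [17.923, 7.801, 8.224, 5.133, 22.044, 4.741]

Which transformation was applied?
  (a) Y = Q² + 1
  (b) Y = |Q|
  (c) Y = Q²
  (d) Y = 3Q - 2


Checking option (a) Y = Q² + 1:
  Q = -4.114 -> Y = 17.923 ✓
  Q = -2.608 -> Y = 7.801 ✓
  Q = -2.688 -> Y = 8.224 ✓
All samples match this transformation.

(a) Q² + 1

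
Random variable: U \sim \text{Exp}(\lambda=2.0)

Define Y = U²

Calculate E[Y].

Using E[X²] = Var(X) + (E[X])²:
E[U] = 0.5
Var(U) = 1/2.0^2 = 0.25
E[U²] = 0.25 + 0.5² = 0.25 + 0.25 = 0.5

0.5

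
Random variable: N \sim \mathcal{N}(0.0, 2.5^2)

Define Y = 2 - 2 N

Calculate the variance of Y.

For Y = aN + b: Var(Y) = a² * Var(N)
Var(N) = 2.5^2 = 6.25
Var(Y) = (-2)² * 6.25 = 4 * 6.25 = 25

25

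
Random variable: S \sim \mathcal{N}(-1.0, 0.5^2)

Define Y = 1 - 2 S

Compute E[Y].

For Y = -2S + 1:
E[Y] = -2 * E[S] + 1
E[S] = -1.0 = -1
E[Y] = -2 * (-1) + 1 = 3

3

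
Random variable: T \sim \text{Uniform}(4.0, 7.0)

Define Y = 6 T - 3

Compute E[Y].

For Y = 6T - 3:
E[Y] = 6 * E[T] - 3
E[T] = (4 + 7)/2 = 5.5
E[Y] = 6 * 5.5 - 3 = 30

30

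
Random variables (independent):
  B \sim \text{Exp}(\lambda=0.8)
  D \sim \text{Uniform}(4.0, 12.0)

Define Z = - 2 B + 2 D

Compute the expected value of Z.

E[Z] = -2*E[B] + 2*E[D]
E[B] = 1.25
E[D] = 8
E[Z] = -2*1.25 + 2*8 = 13.5

13.5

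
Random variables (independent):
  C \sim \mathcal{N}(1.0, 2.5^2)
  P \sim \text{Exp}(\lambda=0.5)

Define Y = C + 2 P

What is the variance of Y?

For independent RVs: Var(aX + bY) = a²Var(X) + b²Var(Y)
Var(C) = 6.25
Var(P) = 4
Var(Y) = 1²*6.25 + 2²*4
= 1*6.25 + 4*4 = 22.25

22.25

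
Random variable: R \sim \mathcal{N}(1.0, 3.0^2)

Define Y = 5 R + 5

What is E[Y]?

For Y = 5R + 5:
E[Y] = 5 * E[R] + 5
E[R] = 1.0 = 1
E[Y] = 5 * 1 + 5 = 10

10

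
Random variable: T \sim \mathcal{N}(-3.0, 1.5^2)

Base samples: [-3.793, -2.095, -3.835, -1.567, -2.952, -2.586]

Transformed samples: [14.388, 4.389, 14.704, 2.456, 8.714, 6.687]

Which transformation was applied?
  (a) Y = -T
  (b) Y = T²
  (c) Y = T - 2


Checking option (b) Y = T²:
  T = -3.793 -> Y = 14.388 ✓
  T = -2.095 -> Y = 4.389 ✓
  T = -3.835 -> Y = 14.704 ✓
All samples match this transformation.

(b) T²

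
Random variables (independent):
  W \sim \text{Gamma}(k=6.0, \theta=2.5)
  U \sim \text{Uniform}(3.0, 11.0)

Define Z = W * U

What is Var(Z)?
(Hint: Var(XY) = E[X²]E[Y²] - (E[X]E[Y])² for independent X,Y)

Var(XY) = E[X²]E[Y²] - (E[X]E[Y])²
E[W] = 15, Var(W) = 37.5
E[U] = 7, Var(U) = 5.3333333
E[W²] = 37.5 + 15² = 262.5
E[U²] = 5.3333333 + 7² = 54.333333
Var(Z) = 262.5*54.333333 - (15*7)²
= 14262.5 - 11025 = 3237.5

3237.5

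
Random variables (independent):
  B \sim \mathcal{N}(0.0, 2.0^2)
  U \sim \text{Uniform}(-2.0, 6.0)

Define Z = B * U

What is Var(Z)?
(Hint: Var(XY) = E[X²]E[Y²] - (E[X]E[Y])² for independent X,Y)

Var(XY) = E[X²]E[Y²] - (E[X]E[Y])²
E[B] = 0, Var(B) = 4
E[U] = 2, Var(U) = 5.3333333
E[B²] = 4 + 0² = 4
E[U²] = 5.3333333 + 2² = 9.3333333
Var(Z) = 4*9.3333333 - (0*2)²
= 37.333333 - 0 = 37.333333

37.333333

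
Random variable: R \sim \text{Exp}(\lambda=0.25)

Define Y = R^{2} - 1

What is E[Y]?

E[Y] = 1*E[R²] - 1
E[R] = 4
E[R²] = Var(R) + (E[R])² = 16 + 16 = 32
E[Y] = 1*32 - 1 = 31

31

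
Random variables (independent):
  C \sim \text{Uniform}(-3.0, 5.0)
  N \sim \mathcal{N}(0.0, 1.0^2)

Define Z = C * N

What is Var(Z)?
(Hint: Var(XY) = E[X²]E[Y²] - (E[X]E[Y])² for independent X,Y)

Var(XY) = E[X²]E[Y²] - (E[X]E[Y])²
E[C] = 1, Var(C) = 5.3333333
E[N] = 0, Var(N) = 1
E[C²] = 5.3333333 + 1² = 6.3333333
E[N²] = 1 + 0² = 1
Var(Z) = 6.3333333*1 - (1*0)²
= 6.3333333 - 0 = 6.3333333

6.3333333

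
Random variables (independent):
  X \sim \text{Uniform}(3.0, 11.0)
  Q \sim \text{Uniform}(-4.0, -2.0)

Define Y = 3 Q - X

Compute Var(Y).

For independent RVs: Var(aX + bY) = a²Var(X) + b²Var(Y)
Var(X) = 5.3333333
Var(Q) = 0.33333333
Var(Y) = (-1)²*5.3333333 + 3²*0.33333333
= 1*5.3333333 + 9*0.33333333 = 8.3333333

8.3333333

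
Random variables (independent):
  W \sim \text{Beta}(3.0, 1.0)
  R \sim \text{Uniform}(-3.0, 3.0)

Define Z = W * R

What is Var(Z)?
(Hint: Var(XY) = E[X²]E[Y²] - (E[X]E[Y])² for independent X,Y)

Var(XY) = E[X²]E[Y²] - (E[X]E[Y])²
E[W] = 0.75, Var(W) = 0.0375
E[R] = 0, Var(R) = 3
E[W²] = 0.0375 + 0.75² = 0.6
E[R²] = 3 + 0² = 3
Var(Z) = 0.6*3 - (0.75*0)²
= 1.8 - 0 = 1.8

1.8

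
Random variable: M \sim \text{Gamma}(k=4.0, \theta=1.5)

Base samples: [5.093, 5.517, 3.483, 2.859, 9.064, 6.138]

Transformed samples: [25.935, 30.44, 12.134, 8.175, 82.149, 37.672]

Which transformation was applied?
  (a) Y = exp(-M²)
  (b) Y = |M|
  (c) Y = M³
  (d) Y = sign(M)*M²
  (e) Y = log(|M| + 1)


Checking option (d) Y = sign(M)*M²:
  M = 5.093 -> Y = 25.935 ✓
  M = 5.517 -> Y = 30.44 ✓
  M = 3.483 -> Y = 12.134 ✓
All samples match this transformation.

(d) sign(M)*M²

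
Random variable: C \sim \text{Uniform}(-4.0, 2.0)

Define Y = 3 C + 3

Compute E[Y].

For Y = 3C + 3:
E[Y] = 3 * E[C] + 3
E[C] = (-4 + 2)/2 = -1
E[Y] = 3 * (-1) + 3 = 0

0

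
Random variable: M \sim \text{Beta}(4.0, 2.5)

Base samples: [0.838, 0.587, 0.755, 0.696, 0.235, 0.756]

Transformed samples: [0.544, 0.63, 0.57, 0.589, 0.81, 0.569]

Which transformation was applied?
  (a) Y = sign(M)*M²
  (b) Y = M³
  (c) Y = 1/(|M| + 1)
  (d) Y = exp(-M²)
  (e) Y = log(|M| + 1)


Checking option (c) Y = 1/(|M| + 1):
  M = 0.838 -> Y = 0.544 ✓
  M = 0.587 -> Y = 0.63 ✓
  M = 0.755 -> Y = 0.57 ✓
All samples match this transformation.

(c) 1/(|M| + 1)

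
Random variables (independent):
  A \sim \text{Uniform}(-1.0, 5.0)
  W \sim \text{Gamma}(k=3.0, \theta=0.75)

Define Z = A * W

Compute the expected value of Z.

For independent RVs: E[XY] = E[X]*E[Y]
E[A] = 2
E[W] = 2.25
E[Z] = 2 * 2.25 = 4.5

4.5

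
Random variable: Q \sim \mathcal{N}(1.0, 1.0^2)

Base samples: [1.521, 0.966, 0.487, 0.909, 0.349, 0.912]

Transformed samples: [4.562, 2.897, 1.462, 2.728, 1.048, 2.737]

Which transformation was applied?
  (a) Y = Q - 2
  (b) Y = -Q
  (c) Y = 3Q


Checking option (c) Y = 3Q:
  Q = 1.521 -> Y = 4.562 ✓
  Q = 0.966 -> Y = 2.897 ✓
  Q = 0.487 -> Y = 1.462 ✓
All samples match this transformation.

(c) 3Q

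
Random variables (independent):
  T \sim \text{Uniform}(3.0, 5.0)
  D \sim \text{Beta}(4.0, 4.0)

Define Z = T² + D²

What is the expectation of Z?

E[Z] = E[T²] + E[D²]
E[T²] = Var(T) + E[T]² = 0.33333333 + 16 = 16.333333
E[D²] = Var(D) + E[D]² = 0.027777778 + 0.25 = 0.27777778
E[Z] = 16.333333 + 0.27777778 = 16.611111

16.611111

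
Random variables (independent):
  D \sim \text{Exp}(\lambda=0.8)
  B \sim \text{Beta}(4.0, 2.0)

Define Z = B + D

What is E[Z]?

E[Z] = 1*E[D] + 1*E[B]
E[D] = 1.25
E[B] = 0.66666667
E[Z] = 1*1.25 + 1*0.66666667 = 1.9166667

1.9166667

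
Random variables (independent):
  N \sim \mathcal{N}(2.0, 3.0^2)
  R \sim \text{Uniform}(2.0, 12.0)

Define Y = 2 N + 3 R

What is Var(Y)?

For independent RVs: Var(aX + bY) = a²Var(X) + b²Var(Y)
Var(N) = 9
Var(R) = 8.3333333
Var(Y) = 2²*9 + 3²*8.3333333
= 4*9 + 9*8.3333333 = 111

111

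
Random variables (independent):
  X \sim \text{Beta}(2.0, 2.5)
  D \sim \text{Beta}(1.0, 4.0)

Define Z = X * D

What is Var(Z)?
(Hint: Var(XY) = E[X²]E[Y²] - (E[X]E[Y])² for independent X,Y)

Var(XY) = E[X²]E[Y²] - (E[X]E[Y])²
E[X] = 0.44444444, Var(X) = 0.044893378
E[D] = 0.2, Var(D) = 0.026666667
E[X²] = 0.044893378 + 0.44444444² = 0.24242424
E[D²] = 0.026666667 + 0.2² = 0.066666667
Var(Z) = 0.24242424*0.066666667 - (0.44444444*0.2)²
= 0.016161616 - 0.0079012346 = 0.0082603816

0.0082603816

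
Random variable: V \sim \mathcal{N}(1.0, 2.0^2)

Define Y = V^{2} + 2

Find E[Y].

E[Y] = 1*E[V²] + 2
E[V] = 1
E[V²] = Var(V) + (E[V])² = 4 + 1 = 5
E[Y] = 1*5 + 2 = 7

7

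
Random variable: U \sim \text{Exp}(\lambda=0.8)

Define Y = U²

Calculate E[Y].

E[U²] = Var(U) + (E[U])² = 1.5625 + 1.5625 = 3.125

3.125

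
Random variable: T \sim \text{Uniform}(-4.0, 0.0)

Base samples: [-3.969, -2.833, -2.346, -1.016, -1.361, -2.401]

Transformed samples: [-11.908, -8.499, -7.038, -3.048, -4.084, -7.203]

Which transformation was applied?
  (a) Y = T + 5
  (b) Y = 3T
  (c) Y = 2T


Checking option (b) Y = 3T:
  T = -3.969 -> Y = -11.908 ✓
  T = -2.833 -> Y = -8.499 ✓
  T = -2.346 -> Y = -7.038 ✓
All samples match this transformation.

(b) 3T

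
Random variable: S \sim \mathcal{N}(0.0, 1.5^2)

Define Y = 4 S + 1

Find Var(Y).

For Y = aS + b: Var(Y) = a² * Var(S)
Var(S) = 1.5^2 = 2.25
Var(Y) = 4² * 2.25 = 16 * 2.25 = 36

36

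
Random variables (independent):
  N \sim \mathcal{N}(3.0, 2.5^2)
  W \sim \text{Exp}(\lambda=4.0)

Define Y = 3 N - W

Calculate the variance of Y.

For independent RVs: Var(aX + bY) = a²Var(X) + b²Var(Y)
Var(N) = 6.25
Var(W) = 0.0625
Var(Y) = 3²*6.25 + (-1)²*0.0625
= 9*6.25 + 1*0.0625 = 56.3125

56.3125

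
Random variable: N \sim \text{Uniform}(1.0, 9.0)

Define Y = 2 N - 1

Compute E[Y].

For Y = 2N - 1:
E[Y] = 2 * E[N] - 1
E[N] = (1 + 9)/2 = 5
E[Y] = 2 * 5 - 1 = 9

9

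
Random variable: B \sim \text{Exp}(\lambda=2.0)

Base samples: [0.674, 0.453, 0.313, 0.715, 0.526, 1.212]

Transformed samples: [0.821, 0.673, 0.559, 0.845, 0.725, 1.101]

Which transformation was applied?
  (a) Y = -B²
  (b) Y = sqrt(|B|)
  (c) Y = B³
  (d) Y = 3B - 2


Checking option (b) Y = sqrt(|B|):
  B = 0.674 -> Y = 0.821 ✓
  B = 0.453 -> Y = 0.673 ✓
  B = 0.313 -> Y = 0.559 ✓
All samples match this transformation.

(b) sqrt(|B|)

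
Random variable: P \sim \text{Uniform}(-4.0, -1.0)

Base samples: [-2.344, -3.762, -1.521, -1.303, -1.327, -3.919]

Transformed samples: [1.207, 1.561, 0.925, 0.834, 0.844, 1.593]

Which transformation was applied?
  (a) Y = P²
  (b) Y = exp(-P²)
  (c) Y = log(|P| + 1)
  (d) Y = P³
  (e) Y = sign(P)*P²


Checking option (c) Y = log(|P| + 1):
  P = -2.344 -> Y = 1.207 ✓
  P = -3.762 -> Y = 1.561 ✓
  P = -1.521 -> Y = 0.925 ✓
All samples match this transformation.

(c) log(|P| + 1)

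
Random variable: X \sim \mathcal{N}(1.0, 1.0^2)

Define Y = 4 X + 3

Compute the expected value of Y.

For Y = 4X + 3:
E[Y] = 4 * E[X] + 3
E[X] = 1.0 = 1
E[Y] = 4 * 1 + 3 = 7

7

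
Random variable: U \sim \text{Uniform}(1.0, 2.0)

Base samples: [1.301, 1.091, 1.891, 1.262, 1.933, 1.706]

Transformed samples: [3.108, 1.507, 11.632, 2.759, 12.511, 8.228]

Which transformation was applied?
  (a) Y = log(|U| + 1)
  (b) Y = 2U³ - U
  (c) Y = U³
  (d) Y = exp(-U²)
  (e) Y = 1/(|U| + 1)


Checking option (b) Y = 2U³ - U:
  U = 1.301 -> Y = 3.108 ✓
  U = 1.091 -> Y = 1.507 ✓
  U = 1.891 -> Y = 11.632 ✓
All samples match this transformation.

(b) 2U³ - U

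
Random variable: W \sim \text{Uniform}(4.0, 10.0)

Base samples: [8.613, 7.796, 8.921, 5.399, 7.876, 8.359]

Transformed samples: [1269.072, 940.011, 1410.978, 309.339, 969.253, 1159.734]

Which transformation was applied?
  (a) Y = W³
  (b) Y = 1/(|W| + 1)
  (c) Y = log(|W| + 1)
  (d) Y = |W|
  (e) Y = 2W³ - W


Checking option (e) Y = 2W³ - W:
  W = 8.613 -> Y = 1269.072 ✓
  W = 7.796 -> Y = 940.011 ✓
  W = 8.921 -> Y = 1410.978 ✓
All samples match this transformation.

(e) 2W³ - W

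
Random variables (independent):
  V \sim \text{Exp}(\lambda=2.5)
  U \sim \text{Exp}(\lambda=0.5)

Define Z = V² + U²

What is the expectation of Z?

E[Z] = E[V²] + E[U²]
E[V²] = Var(V) + E[V]² = 0.16 + 0.16 = 0.32
E[U²] = Var(U) + E[U]² = 4 + 4 = 8
E[Z] = 0.32 + 8 = 8.32

8.32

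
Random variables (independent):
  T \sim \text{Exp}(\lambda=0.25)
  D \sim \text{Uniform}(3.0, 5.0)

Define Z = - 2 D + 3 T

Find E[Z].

E[Z] = 3*E[T] - 2*E[D]
E[T] = 4
E[D] = 4
E[Z] = 3*4 - 2*4 = 4

4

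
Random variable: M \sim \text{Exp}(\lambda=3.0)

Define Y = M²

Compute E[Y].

E[M²] = Var(M) + (E[M])² = 0.11111111 + 0.11111111 = 0.22222222

0.22222222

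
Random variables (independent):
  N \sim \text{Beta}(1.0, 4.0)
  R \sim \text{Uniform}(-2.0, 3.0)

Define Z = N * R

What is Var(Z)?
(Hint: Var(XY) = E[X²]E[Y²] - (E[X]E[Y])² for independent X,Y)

Var(XY) = E[X²]E[Y²] - (E[X]E[Y])²
E[N] = 0.2, Var(N) = 0.026666667
E[R] = 0.5, Var(R) = 2.0833333
E[N²] = 0.026666667 + 0.2² = 0.066666667
E[R²] = 2.0833333 + 0.5² = 2.3333333
Var(Z) = 0.066666667*2.3333333 - (0.2*0.5)²
= 0.15555556 - 0.01 = 0.14555556

0.14555556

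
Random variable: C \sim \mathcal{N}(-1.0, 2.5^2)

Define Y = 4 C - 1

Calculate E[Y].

For Y = 4C - 1:
E[Y] = 4 * E[C] - 1
E[C] = -1.0 = -1
E[Y] = 4 * (-1) - 1 = -5

-5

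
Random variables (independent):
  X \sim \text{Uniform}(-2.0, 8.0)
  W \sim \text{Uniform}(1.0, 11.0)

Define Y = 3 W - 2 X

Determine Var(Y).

For independent RVs: Var(aX + bY) = a²Var(X) + b²Var(Y)
Var(X) = 8.3333333
Var(W) = 8.3333333
Var(Y) = (-2)²*8.3333333 + 3²*8.3333333
= 4*8.3333333 + 9*8.3333333 = 108.33333

108.33333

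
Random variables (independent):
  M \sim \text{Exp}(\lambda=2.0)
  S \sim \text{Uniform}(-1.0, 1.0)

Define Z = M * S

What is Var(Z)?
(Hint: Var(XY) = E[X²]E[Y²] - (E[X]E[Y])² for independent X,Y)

Var(XY) = E[X²]E[Y²] - (E[X]E[Y])²
E[M] = 0.5, Var(M) = 0.25
E[S] = 0, Var(S) = 0.33333333
E[M²] = 0.25 + 0.5² = 0.5
E[S²] = 0.33333333 + 0² = 0.33333333
Var(Z) = 0.5*0.33333333 - (0.5*0)²
= 0.16666667 - 0 = 0.16666667

0.16666667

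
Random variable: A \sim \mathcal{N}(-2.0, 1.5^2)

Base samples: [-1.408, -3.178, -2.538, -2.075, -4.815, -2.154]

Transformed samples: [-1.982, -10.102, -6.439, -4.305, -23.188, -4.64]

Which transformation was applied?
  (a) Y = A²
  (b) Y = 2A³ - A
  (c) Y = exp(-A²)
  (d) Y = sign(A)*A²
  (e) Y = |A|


Checking option (d) Y = sign(A)*A²:
  A = -1.408 -> Y = -1.982 ✓
  A = -3.178 -> Y = -10.102 ✓
  A = -2.538 -> Y = -6.439 ✓
All samples match this transformation.

(d) sign(A)*A²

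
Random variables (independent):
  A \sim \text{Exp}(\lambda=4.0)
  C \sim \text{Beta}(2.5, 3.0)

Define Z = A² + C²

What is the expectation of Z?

E[Z] = E[A²] + E[C²]
E[A²] = Var(A) + E[A]² = 0.0625 + 0.0625 = 0.125
E[C²] = Var(C) + E[C]² = 0.038143675 + 0.20661157 = 0.24475524
E[Z] = 0.125 + 0.24475524 = 0.36975524

0.36975524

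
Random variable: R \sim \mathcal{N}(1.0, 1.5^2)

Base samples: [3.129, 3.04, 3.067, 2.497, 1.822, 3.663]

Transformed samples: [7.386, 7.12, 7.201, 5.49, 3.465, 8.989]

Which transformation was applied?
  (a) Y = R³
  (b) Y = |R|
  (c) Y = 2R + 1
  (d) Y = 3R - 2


Checking option (d) Y = 3R - 2:
  R = 3.129 -> Y = 7.386 ✓
  R = 3.04 -> Y = 7.12 ✓
  R = 3.067 -> Y = 7.201 ✓
All samples match this transformation.

(d) 3R - 2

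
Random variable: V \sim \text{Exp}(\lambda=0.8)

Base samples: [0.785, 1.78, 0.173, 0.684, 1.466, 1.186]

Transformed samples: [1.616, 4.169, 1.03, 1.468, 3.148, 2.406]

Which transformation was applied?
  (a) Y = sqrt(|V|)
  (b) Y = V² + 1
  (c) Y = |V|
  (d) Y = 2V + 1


Checking option (b) Y = V² + 1:
  V = 0.785 -> Y = 1.616 ✓
  V = 1.78 -> Y = 4.169 ✓
  V = 0.173 -> Y = 1.03 ✓
All samples match this transformation.

(b) V² + 1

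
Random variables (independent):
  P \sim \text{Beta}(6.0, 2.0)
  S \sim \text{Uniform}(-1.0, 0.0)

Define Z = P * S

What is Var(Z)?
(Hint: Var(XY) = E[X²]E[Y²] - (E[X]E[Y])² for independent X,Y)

Var(XY) = E[X²]E[Y²] - (E[X]E[Y])²
E[P] = 0.75, Var(P) = 0.020833333
E[S] = -0.5, Var(S) = 0.083333333
E[P²] = 0.020833333 + 0.75² = 0.58333333
E[S²] = 0.083333333 + (-0.5)² = 0.33333333
Var(Z) = 0.58333333*0.33333333 - (0.75*(-0.5))²
= 0.19444444 - 0.140625 = 0.053819444

0.053819444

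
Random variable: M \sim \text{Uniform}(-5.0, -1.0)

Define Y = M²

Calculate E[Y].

E[M²] = Var(M) + (E[M])² = 1.3333333 + 9 = 10.333333

10.333333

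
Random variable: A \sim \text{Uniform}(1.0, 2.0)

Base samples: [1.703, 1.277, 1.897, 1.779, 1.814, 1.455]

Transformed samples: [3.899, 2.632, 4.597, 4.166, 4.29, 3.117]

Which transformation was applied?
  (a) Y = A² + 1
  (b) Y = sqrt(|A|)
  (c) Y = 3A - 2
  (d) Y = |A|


Checking option (a) Y = A² + 1:
  A = 1.703 -> Y = 3.899 ✓
  A = 1.277 -> Y = 2.632 ✓
  A = 1.897 -> Y = 4.597 ✓
All samples match this transformation.

(a) A² + 1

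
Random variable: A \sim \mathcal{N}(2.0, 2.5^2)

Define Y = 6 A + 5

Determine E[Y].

For Y = 6A + 5:
E[Y] = 6 * E[A] + 5
E[A] = 2.0 = 2
E[Y] = 6 * 2 + 5 = 17

17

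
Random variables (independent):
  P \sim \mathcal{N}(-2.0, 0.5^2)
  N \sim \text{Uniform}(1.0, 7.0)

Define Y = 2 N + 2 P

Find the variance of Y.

For independent RVs: Var(aX + bY) = a²Var(X) + b²Var(Y)
Var(P) = 0.25
Var(N) = 3
Var(Y) = 2²*0.25 + 2²*3
= 4*0.25 + 4*3 = 13

13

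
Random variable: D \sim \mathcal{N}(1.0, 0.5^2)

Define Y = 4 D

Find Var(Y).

For Y = aD + b: Var(Y) = a² * Var(D)
Var(D) = 0.5^2 = 0.25
Var(Y) = 4² * 0.25 = 16 * 0.25 = 4

4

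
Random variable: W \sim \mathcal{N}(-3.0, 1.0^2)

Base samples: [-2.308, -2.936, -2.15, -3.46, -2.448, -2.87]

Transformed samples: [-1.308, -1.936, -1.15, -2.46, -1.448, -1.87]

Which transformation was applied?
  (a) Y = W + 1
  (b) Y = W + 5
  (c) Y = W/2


Checking option (a) Y = W + 1:
  W = -2.308 -> Y = -1.308 ✓
  W = -2.936 -> Y = -1.936 ✓
  W = -2.15 -> Y = -1.15 ✓
All samples match this transformation.

(a) W + 1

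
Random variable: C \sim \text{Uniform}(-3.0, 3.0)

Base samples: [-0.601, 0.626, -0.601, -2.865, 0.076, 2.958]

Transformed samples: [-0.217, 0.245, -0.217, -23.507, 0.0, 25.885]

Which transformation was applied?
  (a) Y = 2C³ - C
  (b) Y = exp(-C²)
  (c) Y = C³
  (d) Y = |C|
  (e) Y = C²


Checking option (c) Y = C³:
  C = -0.601 -> Y = -0.217 ✓
  C = 0.626 -> Y = 0.245 ✓
  C = -0.601 -> Y = -0.217 ✓
All samples match this transformation.

(c) C³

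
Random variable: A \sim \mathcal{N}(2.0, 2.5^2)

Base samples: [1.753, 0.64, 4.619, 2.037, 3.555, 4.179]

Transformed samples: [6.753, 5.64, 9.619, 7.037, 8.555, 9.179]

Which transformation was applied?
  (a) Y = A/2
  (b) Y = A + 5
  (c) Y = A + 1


Checking option (b) Y = A + 5:
  A = 1.753 -> Y = 6.753 ✓
  A = 0.64 -> Y = 5.64 ✓
  A = 4.619 -> Y = 9.619 ✓
All samples match this transformation.

(b) A + 5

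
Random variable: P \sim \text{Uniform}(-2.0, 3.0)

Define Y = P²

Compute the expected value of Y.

Using E[X²] = Var(X) + (E[X])²:
E[P] = 0.5
Var(P) = (3 + 2)^2/12 = 2.0833333
E[P²] = 2.0833333 + 0.5² = 2.0833333 + 0.25 = 2.3333333

2.3333333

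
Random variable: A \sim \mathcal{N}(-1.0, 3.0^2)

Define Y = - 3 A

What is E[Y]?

For Y = -3A:
E[Y] = -3 * E[A]
E[A] = -1.0 = -1
E[Y] = -3 * (-1) = 3

3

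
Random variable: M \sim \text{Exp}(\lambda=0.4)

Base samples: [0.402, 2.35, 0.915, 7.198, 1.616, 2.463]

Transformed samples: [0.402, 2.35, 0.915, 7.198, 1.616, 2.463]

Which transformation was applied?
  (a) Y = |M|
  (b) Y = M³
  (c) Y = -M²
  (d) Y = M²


Checking option (a) Y = |M|:
  M = 0.402 -> Y = 0.402 ✓
  M = 2.35 -> Y = 2.35 ✓
  M = 0.915 -> Y = 0.915 ✓
All samples match this transformation.

(a) |M|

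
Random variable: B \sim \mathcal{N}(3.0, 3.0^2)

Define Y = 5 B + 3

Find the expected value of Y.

For Y = 5B + 3:
E[Y] = 5 * E[B] + 3
E[B] = 3.0 = 3
E[Y] = 5 * 3 + 3 = 18

18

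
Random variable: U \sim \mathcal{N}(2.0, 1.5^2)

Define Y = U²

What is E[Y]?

E[U²] = Var(U) + (E[U])² = 2.25 + 4 = 6.25

6.25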